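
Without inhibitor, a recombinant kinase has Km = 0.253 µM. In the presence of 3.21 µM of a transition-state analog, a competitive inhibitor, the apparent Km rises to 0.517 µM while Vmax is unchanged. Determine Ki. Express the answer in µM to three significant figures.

3.08 µM

Competitive: Km,app = α·Km with α = 1 + [I]/Ki.
α = Km,app/Km = 0.517/0.253 = 2.043.
Ki = [I]/(α − 1) = 3.21/1.043 = 3.08 µM.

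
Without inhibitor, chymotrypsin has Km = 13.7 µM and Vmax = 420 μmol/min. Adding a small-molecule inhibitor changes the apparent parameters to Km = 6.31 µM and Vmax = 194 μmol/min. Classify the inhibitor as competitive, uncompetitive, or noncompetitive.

uncompetitive

Both Km and Vmax decrease by the same factor (~2.17-fold) — characteristic of uncompetitive inhibition.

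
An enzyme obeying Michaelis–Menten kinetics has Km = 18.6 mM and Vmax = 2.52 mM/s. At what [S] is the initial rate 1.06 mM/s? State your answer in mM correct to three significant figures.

The required fractional saturation is v/Vmax = 1.06/2.52 = 0.4206.
Then [S]/(Km+[S]) = 0.4206 ⇒ [S] = 18.6 × 0.4206/(1 − 0.4206) = 13.5 mM.

13.5 mM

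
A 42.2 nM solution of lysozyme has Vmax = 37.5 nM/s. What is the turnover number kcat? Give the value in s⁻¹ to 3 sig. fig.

kcat = Vmax/[E]total = 37.5 nM/s / 42.2 nM = 0.889 s⁻¹.

0.889 s⁻¹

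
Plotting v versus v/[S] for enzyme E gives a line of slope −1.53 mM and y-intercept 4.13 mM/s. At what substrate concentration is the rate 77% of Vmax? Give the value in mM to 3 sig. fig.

5.12 mM

The Eadie–Hofstee slope gives Km = 1.53 mM (slope = −Km).
v/Vmax = [S]/(Km+[S]) = 0.77 ⇒ [S] = Km·0.77/(1−0.77) = 1.53 × 3.348 = 5.12 mM.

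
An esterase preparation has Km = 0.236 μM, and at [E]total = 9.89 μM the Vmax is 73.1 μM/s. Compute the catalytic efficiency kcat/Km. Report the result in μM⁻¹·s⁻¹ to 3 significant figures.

kcat = Vmax/[E]total = 73.1/9.89 = 7.39 s⁻¹.
kcat/Km = 7.39/0.236 = 31.3 μM⁻¹·s⁻¹.

31.3 μM⁻¹·s⁻¹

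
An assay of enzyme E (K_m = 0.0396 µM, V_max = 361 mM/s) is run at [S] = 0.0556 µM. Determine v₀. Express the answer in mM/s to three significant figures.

211 mM/s

v = Vmax·[S]/(Km + [S]) = 361 × 0.0556 / (0.0396 + 0.0556)
  = 20.07 / 0.09520 = 211 mM/s.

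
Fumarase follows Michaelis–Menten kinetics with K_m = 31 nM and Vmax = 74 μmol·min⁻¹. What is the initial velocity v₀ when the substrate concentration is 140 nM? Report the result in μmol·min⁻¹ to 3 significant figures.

[S]/(Km+[S]) = 140/171.0 = 0.8187, the fractional saturation.
v = 0.8187 × Vmax = 0.8187 × 74 = 60.6 μmol·min⁻¹.

60.6 μmol·min⁻¹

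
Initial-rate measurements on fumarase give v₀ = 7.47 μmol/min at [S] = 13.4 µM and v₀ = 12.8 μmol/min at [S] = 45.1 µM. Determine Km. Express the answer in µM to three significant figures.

19.5 µM

In reciprocal form, 1/v = (Km/Vmax)·(1/[S]) + 1/Vmax. The two points give (1/[S], 1/v) = (0.07463, 0.1339) and (0.02217, 0.07812).
Slope = (0.1339 − 0.07812)/(0.07463 − 0.02217) = 1.063; intercept = 0.1339 − 1.063×0.07463 = 0.05456.
Vmax = 1/intercept = 18.3 μmol/min; Km = slope × Vmax = 1.063 × 18.3 = 19.5 µM.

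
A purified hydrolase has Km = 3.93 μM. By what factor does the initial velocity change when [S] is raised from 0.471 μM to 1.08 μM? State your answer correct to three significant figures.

Since Vmax cancels, v₂/v₁ = [S]₂(Km+[S]₁) / [S]₁(Km+[S]₂).
= 1.08×(3.93+0.471) / (0.471×(3.93+1.08)) = 4.753/2.360 = 2.01.

2.01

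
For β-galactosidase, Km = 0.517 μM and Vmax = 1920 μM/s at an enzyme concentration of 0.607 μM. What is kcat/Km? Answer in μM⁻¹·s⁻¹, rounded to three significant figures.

6120 μM⁻¹·s⁻¹

kcat = Vmax/[E]total = 1920/0.607 = 3160 s⁻¹.
kcat/Km = 3160/0.517 = 6120 μM⁻¹·s⁻¹.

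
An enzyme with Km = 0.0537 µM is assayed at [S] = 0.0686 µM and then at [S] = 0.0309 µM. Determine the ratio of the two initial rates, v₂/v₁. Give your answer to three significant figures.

0.651

The fractional saturations are [S]/(Km+[S]) = 0.0686/0.1223 = 0.5609 and 0.0309/0.08460 = 0.3652.
v₂/v₁ is just their ratio: 0.3652/0.5609 = 0.651.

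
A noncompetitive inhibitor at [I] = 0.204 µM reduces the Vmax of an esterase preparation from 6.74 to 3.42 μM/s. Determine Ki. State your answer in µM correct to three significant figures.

0.210 µM

Noncompetitive: Vmax,app = Vmax/α with α = 1 + [I]/Ki.
α = Vmax/Vmax,app = 6.74/3.42 = 1.971.
Ki = [I]/(α − 1) = 0.204/0.9708 = 0.210 µM.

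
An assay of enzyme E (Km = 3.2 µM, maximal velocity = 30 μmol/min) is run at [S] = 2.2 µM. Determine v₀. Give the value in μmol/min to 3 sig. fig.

12.2 μmol/min

v = Vmax·[S]/(Km + [S]) = 30 × 2.2 / (3.2 + 2.2)
  = 66.00 / 5.400 = 12.2 μmol/min.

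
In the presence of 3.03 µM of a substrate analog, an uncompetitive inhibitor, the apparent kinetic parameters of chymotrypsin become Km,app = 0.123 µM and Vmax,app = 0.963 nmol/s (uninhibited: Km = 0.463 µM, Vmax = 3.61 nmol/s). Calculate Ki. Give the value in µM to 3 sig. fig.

Uncompetitive: Vmax,app = Vmax/α (and Km,app = Km/α) with α = 1 + [I]/Ki.
α = Vmax/Vmax,app = 3.61/0.963 = 3.749.
Since α = 1 + [I]/Ki, [I]/Ki = 3.749 − 1 = 2.749 and Ki = 3.03/2.749 = 1.10 µM.

1.10 µM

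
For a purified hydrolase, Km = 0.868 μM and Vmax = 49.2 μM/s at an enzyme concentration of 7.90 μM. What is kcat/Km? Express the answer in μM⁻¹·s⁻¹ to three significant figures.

7.17 μM⁻¹·s⁻¹

kcat = Vmax/[E]total = 49.2/7.90 = 6.23 s⁻¹.
kcat/Km = 6.23/0.868 = 7.17 μM⁻¹·s⁻¹.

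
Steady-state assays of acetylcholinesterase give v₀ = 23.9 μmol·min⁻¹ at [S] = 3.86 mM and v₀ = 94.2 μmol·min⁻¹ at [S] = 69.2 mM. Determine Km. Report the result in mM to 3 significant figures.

14.6 mM

In reciprocal form, 1/v = (Km/Vmax)·(1/[S]) + 1/Vmax. The two points give (1/[S], 1/v) = (0.2591, 0.04184) and (0.01445, 0.01062).
Slope = (0.04184 − 0.01062)/(0.2591 − 0.01445) = 0.1276; intercept = 0.04184 − 0.1276×0.2591 = 0.008771.
Vmax = 1/intercept = 114 μmol·min⁻¹; Km = slope × Vmax = 0.1276 × 114 = 14.6 mM.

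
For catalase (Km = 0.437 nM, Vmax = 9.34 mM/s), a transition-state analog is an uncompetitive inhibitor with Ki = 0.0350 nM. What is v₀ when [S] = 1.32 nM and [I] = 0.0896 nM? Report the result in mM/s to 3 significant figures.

2.40 mM/s

With α = 1 + [I]/Ki = 1 + 0.0896/0.0350 = 3.560, the uncompetitive rate law is v = (Vmax/α)·[S] / (Km/α + [S]).
v = (9.34/3.560)×1.32 / (0.437/3.560 + 1.32) = 3.463/1.443 = 2.40 mM/s.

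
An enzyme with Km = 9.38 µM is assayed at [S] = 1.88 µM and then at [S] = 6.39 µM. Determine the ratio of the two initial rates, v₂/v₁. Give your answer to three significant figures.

2.43

Since Vmax cancels, v₂/v₁ = [S]₂(Km+[S]₁) / [S]₁(Km+[S]₂).
= 6.39×(9.38+1.88) / (1.88×(9.38+6.39)) = 71.95/29.65 = 2.43.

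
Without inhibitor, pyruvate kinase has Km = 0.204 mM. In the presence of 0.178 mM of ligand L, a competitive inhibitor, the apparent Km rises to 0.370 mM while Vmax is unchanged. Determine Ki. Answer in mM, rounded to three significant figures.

Competitive: Km,app = α·Km with α = 1 + [I]/Ki.
α = Km,app/Km = 0.370/0.204 = 1.814.
Since α = 1 + [I]/Ki, [I]/Ki = 1.814 − 1 = 0.8137 and Ki = 0.178/0.8137 = 0.219 mM.

0.219 mM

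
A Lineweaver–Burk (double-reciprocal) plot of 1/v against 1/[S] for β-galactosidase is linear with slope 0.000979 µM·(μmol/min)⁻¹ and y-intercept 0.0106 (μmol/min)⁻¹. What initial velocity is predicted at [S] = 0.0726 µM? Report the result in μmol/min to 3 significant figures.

41.5 μmol/min

The y-intercept is 1/Vmax, so Vmax = 1/0.0106 = 94.3 μmol/min.
The slope is Km/Vmax, so Km = 0.000979 × 94.3 = 0.0924 µM.
Then v = 94.3 × 0.0726/(0.0924 + 0.0726) = 41.5 μmol/min.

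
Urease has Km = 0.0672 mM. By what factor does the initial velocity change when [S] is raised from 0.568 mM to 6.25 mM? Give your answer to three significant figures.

Since Vmax cancels, v₂/v₁ = [S]₂(Km+[S]₁) / [S]₁(Km+[S]₂).
= 6.25×(0.0672+0.568) / (0.568×(0.0672+6.25)) = 3.970/3.588 = 1.11.

1.11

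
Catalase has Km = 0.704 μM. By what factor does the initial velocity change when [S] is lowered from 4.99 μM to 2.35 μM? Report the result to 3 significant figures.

Since Vmax cancels, v₂/v₁ = [S]₂(Km+[S]₁) / [S]₁(Km+[S]₂).
= 2.35×(0.704+4.99) / (4.99×(0.704+2.35)) = 13.38/15.24 = 0.878.

0.878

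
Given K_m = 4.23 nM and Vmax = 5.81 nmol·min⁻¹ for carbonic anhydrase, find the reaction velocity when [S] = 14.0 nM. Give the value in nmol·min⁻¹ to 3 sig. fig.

4.46 nmol·min⁻¹

v = Vmax·[S]/(Km + [S]) = 5.81 × 14.0 / (4.23 + 14.0)
  = 81.34 / 18.23 = 4.46 nmol·min⁻¹.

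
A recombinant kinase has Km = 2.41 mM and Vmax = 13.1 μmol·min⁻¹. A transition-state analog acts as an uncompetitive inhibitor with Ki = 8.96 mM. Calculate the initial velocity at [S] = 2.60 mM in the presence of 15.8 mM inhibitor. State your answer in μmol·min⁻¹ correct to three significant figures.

α = 1 + [I]/Ki = 1 + 15.8/8.96 = 2.763.
For an uncompetitive inhibitor, both parameters are divided by α, giving Vmax/α and Km/α: Km,app = 0.872 mM, Vmax,app = 4.74 μmol·min⁻¹.
v = Vmax,app·[S]/(Km,app + [S]) = 4.74 × 2.60/(0.872 + 2.60) = 3.55 μmol·min⁻¹.

3.55 μmol·min⁻¹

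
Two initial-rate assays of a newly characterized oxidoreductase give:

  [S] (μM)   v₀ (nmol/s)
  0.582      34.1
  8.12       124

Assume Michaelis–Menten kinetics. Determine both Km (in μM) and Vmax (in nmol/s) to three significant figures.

Km = 2.08 μM; Vmax = 156 nmol/s

In reciprocal form, 1/v = (Km/Vmax)·(1/[S]) + 1/Vmax. The two points give (1/[S], 1/v) = (1.718, 0.02933) and (0.1232, 0.008065).
Slope = (0.02933 − 0.008065)/(1.718 − 0.1232) = 0.01333; intercept = 0.02933 − 0.01333×1.718 = 0.006423.
Vmax = 1/intercept = 156 nmol/s; Km = slope × Vmax = 0.01333 × 156 = 2.08 μM.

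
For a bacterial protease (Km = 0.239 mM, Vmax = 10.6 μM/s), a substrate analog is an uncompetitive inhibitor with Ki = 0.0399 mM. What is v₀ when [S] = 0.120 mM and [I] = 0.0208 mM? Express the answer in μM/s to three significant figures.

3.02 μM/s

With α = 1 + [I]/Ki = 1 + 0.0208/0.0399 = 1.521, the uncompetitive rate law is v = (Vmax/α)·[S] / (Km/α + [S]).
v = (10.6/1.521)×0.120 / (0.239/1.521 + 0.120) = 0.8361/0.2771 = 3.02 μM/s.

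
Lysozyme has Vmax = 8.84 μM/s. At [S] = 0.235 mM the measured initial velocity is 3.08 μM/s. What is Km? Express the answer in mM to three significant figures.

0.439 mM

v/Vmax = 3.08/8.84 = 0.3484 = [S]/(Km+[S]).
So Km + [S] = [S]/0.3484 = 0.6745 mM, giving Km = 0.6745 − 0.235 = 0.439 mM.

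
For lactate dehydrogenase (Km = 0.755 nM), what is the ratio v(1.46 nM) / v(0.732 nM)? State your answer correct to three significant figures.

1.34

Since Vmax cancels, v₂/v₁ = [S]₂(Km+[S]₁) / [S]₁(Km+[S]₂).
= 1.46×(0.755+0.732) / (0.732×(0.755+1.46)) = 2.171/1.621 = 1.34.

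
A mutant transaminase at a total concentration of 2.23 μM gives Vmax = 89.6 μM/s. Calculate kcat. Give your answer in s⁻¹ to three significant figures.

40.2 s⁻¹

kcat = Vmax/[E]total = 89.6 μM/s / 2.23 μM = 40.2 s⁻¹.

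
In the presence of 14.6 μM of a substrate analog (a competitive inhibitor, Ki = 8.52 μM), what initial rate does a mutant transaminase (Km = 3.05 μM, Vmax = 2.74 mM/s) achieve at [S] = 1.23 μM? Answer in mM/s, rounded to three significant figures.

α = 1 + [I]/Ki = 1 + 14.6/8.52 = 2.714.
For a competitive inhibitor, Vmax is unchanged and the apparent Km becomes α·Km: Km,app = 8.28 μM, Vmax,app = 2.74 mM/s.
v = Vmax,app·[S]/(Km,app + [S]) = 2.74 × 1.23/(8.28 + 1.23) = 0.355 mM/s.

0.355 mM/s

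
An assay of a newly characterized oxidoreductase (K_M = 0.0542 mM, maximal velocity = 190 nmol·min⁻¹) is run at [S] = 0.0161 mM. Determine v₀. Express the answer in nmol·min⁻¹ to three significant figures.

v = Vmax·[S]/(Km + [S]) = 190 × 0.0161 / (0.0542 + 0.0161)
  = 3.059 / 0.07030 = 43.5 nmol·min⁻¹.

43.5 nmol·min⁻¹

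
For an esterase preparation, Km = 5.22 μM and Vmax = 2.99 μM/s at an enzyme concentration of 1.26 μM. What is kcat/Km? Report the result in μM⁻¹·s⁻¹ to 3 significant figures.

kcat = Vmax/[E]total = 2.99/1.26 = 2.37 s⁻¹.
kcat/Km = 2.37/5.22 = 0.455 μM⁻¹·s⁻¹.

0.455 μM⁻¹·s⁻¹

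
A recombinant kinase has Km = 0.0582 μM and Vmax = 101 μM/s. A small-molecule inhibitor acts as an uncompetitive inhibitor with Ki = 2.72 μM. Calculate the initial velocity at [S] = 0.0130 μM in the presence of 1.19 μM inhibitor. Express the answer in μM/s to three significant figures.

With α = 1 + [I]/Ki = 1 + 1.19/2.72 = 1.438, the uncompetitive rate law is v = (Vmax/α)·[S] / (Km/α + [S]).
v = (101/1.438)×0.0130 / (0.0582/1.438 + 0.0130) = 0.9134/0.05349 = 17.1 μM/s.

17.1 μM/s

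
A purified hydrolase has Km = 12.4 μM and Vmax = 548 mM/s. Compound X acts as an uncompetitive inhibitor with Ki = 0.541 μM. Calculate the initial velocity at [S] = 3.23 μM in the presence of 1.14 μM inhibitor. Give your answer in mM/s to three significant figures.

78.9 mM/s

With α = 1 + [I]/Ki = 1 + 1.14/0.541 = 3.107, the uncompetitive rate law is v = (Vmax/α)·[S] / (Km/α + [S]).
v = (548/3.107)×3.23 / (12.4/3.107 + 3.23) = 569.7/7.221 = 78.9 mM/s.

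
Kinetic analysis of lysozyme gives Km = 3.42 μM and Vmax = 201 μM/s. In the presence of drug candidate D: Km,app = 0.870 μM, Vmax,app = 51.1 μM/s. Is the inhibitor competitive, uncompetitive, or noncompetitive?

uncompetitive

Both Km and Vmax decrease by the same factor (~3.93-fold) — characteristic of uncompetitive inhibition.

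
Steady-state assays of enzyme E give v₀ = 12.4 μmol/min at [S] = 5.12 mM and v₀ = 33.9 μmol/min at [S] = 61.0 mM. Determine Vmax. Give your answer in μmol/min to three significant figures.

40.3 μmol/min

In reciprocal form, 1/v = (Km/Vmax)·(1/[S]) + 1/Vmax. The two points give (1/[S], 1/v) = (0.1953, 0.08065) and (0.01639, 0.02950).
Slope = (0.08065 − 0.02950)/(0.1953 − 0.01639) = 0.2859; intercept = 0.08065 − 0.2859×0.1953 = 0.02481.
Vmax = 1/intercept = 40.3 μmol/min; Km = slope × Vmax = 0.2859 × 40.3 = 11.5 mM.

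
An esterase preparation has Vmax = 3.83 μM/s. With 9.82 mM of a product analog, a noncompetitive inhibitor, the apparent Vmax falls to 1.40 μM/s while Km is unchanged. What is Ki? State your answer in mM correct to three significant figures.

5.66 mM

Noncompetitive: Vmax,app = Vmax/α with α = 1 + [I]/Ki.
α = Vmax/Vmax,app = 3.83/1.40 = 2.736.
Since α = 1 + [I]/Ki, [I]/Ki = 2.736 − 1 = 1.736 and Ki = 9.82/1.736 = 5.66 mM.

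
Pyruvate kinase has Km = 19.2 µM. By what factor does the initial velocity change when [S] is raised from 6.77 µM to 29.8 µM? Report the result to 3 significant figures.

The fractional saturations are [S]/(Km+[S]) = 6.77/25.97 = 0.2607 and 29.8/49.00 = 0.6082.
v₂/v₁ is just their ratio: 0.6082/0.2607 = 2.33.

2.33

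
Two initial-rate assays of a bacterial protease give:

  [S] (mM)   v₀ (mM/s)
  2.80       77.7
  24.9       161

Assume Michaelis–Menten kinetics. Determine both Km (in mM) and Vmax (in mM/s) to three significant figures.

Km = 3.91 mM; Vmax = 186 mM/s

From v = Vmax[S]/(Km+[S]), each point gives Vmax = v(Km+[S])/[S].
Equating: 77.7(Km+2.80)/2.80 = 161(Km+24.9)/24.9.
27.75·Km + 77.7 = 6.466·Km + 161, so (27.75 − 6.466)·Km = 161 − 77.7.
Km = 83.30/21.28 = 3.91 mM; then Vmax = 77.7(3.91+2.80)/2.80 = 186 mM/s.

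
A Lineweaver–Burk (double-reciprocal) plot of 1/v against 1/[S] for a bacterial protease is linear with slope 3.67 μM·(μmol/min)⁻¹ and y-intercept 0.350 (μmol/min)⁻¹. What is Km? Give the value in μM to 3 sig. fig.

y-intercept = 1/Vmax ⇒ Vmax = 2.86 μmol/min; slope = Km/Vmax ⇒ Km = slope × Vmax.
Km = 3.67 × 2.86 = 10.5 μM.

10.5 μM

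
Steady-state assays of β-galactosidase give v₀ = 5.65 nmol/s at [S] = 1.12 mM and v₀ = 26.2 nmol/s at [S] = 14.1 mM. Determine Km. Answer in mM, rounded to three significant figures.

6.45 mM

In reciprocal form, 1/v = (Km/Vmax)·(1/[S]) + 1/Vmax. The two points give (1/[S], 1/v) = (0.8929, 0.1770) and (0.07092, 0.03817).
Slope = (0.1770 − 0.03817)/(0.8929 − 0.07092) = 0.1689; intercept = 0.1770 − 0.1689×0.8929 = 0.02619.
Vmax = 1/intercept = 38.2 nmol/s; Km = slope × Vmax = 0.1689 × 38.2 = 6.45 mM.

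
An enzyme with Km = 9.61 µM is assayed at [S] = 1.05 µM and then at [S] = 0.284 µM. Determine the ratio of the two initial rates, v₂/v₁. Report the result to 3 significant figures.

0.291

The fractional saturations are [S]/(Km+[S]) = 1.05/10.66 = 0.09850 and 0.284/9.894 = 0.02870.
v₂/v₁ is just their ratio: 0.02870/0.09850 = 0.291.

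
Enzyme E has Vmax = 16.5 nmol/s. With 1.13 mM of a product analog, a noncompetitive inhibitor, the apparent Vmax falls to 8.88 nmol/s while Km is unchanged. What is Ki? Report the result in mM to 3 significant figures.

1.32 mM

Noncompetitive: Vmax,app = Vmax/α with α = 1 + [I]/Ki.
α = Vmax/Vmax,app = 16.5/8.88 = 1.858.
Ki = [I]/(α − 1) = 1.13/0.8581 = 1.32 mM.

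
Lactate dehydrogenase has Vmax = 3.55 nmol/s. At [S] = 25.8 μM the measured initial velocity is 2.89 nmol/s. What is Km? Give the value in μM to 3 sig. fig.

5.89 μM

From v = Vmax[S]/(Km+[S]), Km = [S](Vmax − v)/v.
Km = 25.8 × (3.55 − 2.89) / 2.89 = 17.03/2.89 = 5.89 μM.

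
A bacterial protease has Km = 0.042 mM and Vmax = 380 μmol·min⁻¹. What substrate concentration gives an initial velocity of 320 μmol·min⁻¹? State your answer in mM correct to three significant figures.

The required fractional saturation is v/Vmax = 320/380 = 0.8421.
Then [S]/(Km+[S]) = 0.8421 ⇒ [S] = 0.042 × 0.8421/(1 − 0.8421) = 0.224 mM.

0.224 mM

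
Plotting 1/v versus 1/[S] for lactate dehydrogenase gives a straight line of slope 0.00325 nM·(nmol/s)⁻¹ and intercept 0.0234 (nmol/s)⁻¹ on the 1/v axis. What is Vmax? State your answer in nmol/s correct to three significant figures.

The y-intercept of a Lineweaver–Burk plot equals 1/Vmax, so Vmax = 1/0.0234 = 42.7 nmol/s.

42.7 nmol/s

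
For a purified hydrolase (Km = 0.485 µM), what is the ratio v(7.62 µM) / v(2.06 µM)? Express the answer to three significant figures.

1.16

Since Vmax cancels, v₂/v₁ = [S]₂(Km+[S]₁) / [S]₁(Km+[S]₂).
= 7.62×(0.485+2.06) / (2.06×(0.485+7.62)) = 19.39/16.70 = 1.16.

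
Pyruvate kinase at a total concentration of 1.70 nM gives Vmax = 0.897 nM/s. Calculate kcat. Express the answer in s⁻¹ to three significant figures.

0.528 s⁻¹

kcat = Vmax/[E]total = 0.897 nM/s / 1.70 nM = 0.528 s⁻¹.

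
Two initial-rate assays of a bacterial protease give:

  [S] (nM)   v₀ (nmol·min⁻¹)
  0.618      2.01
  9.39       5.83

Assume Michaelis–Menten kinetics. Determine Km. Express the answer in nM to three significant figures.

1.45 nM

In reciprocal form, 1/v = (Km/Vmax)·(1/[S]) + 1/Vmax. The two points give (1/[S], 1/v) = (1.618, 0.4975) and (0.1065, 0.1715).
Slope = (0.4975 − 0.1715)/(1.618 − 0.1065) = 0.2157; intercept = 0.4975 − 0.2157×1.618 = 0.1486.
Vmax = 1/intercept = 6.73 nmol·min⁻¹; Km = slope × Vmax = 0.2157 × 6.73 = 1.45 nM.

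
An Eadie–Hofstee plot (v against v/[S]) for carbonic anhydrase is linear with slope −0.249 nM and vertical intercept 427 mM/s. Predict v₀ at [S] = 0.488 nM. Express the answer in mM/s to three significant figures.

In the Eadie–Hofstee form v = Vmax − Km·(v/[S]), the slope is −Km and the intercept is Vmax, so Km = 0.249 nM and Vmax = 427 mM/s.
v = 427 × 0.488/(0.249 + 0.488) = 283 mM/s.

283 mM/s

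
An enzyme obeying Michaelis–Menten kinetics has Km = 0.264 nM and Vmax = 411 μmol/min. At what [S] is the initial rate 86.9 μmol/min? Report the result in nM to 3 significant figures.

0.0708 nM

Rearranging v = Vmax[S]/(Km+[S]) gives [S] = Km·v/(Vmax − v).
[S] = 0.264 × 86.9 / (411 − 86.9) = 22.94/324.1 = 0.0708 nM.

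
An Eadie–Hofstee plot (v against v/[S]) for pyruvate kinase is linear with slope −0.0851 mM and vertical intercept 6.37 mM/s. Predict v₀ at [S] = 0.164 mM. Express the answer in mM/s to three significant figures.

In the Eadie–Hofstee form v = Vmax − Km·(v/[S]), the slope is −Km and the intercept is Vmax, so Km = 0.0851 mM and Vmax = 6.37 mM/s.
v = 6.37 × 0.164/(0.0851 + 0.164) = 4.19 mM/s.

4.19 mM/s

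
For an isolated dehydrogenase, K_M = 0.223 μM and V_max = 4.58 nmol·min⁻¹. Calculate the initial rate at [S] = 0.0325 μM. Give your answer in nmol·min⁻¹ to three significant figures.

[S]/(Km+[S]) = 0.0325/0.2555 = 0.1272, the fractional saturation.
v = 0.1272 × Vmax = 0.1272 × 4.58 = 0.583 nmol·min⁻¹.

0.583 nmol·min⁻¹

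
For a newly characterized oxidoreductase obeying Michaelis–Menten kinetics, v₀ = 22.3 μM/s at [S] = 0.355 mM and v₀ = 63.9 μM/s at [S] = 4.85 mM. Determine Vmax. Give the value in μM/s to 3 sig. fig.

In reciprocal form, 1/v = (Km/Vmax)·(1/[S]) + 1/Vmax. The two points give (1/[S], 1/v) = (2.817, 0.04484) and (0.2062, 0.01565).
Slope = (0.04484 − 0.01565)/(2.817 − 0.2062) = 0.01118; intercept = 0.04484 − 0.01118×2.817 = 0.01334.
Vmax = 1/intercept = 74.9 μM/s; Km = slope × Vmax = 0.01118 × 74.9 = 0.838 mM.

74.9 μM/s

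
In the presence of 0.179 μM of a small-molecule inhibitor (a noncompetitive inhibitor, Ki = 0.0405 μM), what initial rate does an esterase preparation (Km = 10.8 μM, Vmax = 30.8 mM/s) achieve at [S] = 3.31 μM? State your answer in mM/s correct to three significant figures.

With α = 1 + [I]/Ki = 1 + 0.179/0.0405 = 5.420, the noncompetitive rate law is v = (Vmax/α)·[S] / (Km + [S]).
v = (30.8/5.420)×3.31 / (10.8 + 3.31) = 18.81/14.11 = 1.33 mM/s.

1.33 mM/s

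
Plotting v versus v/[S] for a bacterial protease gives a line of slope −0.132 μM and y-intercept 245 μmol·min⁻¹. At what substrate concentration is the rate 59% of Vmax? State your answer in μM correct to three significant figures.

0.190 μM

The Eadie–Hofstee slope gives Km = 0.132 μM (slope = −Km).
v/Vmax = [S]/(Km+[S]) = 0.59 ⇒ [S] = Km·0.59/(1−0.59) = 0.132 × 1.439 = 0.190 μM.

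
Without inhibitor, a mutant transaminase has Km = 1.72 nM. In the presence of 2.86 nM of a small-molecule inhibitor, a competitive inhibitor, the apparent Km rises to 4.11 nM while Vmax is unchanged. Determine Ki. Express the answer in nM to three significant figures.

Competitive: Km,app = α·Km with α = 1 + [I]/Ki.
α = Km,app/Km = 4.11/1.72 = 2.390.
Ki = [I]/(α − 1) = 2.86/1.390 = 2.06 nM.

2.06 nM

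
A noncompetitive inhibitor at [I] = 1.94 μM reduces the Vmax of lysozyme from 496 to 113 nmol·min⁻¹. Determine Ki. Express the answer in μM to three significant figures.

0.572 μM

Noncompetitive: Vmax,app = Vmax/α with α = 1 + [I]/Ki.
α = Vmax/Vmax,app = 496/113 = 4.389.
Ki = [I]/(α − 1) = 1.94/3.389 = 0.572 μM.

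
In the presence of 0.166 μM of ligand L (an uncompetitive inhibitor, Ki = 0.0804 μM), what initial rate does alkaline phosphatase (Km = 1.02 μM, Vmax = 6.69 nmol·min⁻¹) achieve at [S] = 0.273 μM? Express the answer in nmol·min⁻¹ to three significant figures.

0.984 nmol·min⁻¹

With α = 1 + [I]/Ki = 1 + 0.166/0.0804 = 3.065, the uncompetitive rate law is v = (Vmax/α)·[S] / (Km/α + [S]).
v = (6.69/3.065)×0.273 / (1.02/3.065 + 0.273) = 0.5959/0.6058 = 0.984 nmol·min⁻¹.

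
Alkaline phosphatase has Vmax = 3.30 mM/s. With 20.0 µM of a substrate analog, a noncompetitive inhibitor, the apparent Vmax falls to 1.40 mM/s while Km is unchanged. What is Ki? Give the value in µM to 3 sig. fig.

14.7 µM

Noncompetitive: Vmax,app = Vmax/α with α = 1 + [I]/Ki.
α = Vmax/Vmax,app = 3.30/1.40 = 2.357.
Since α = 1 + [I]/Ki, [I]/Ki = 2.357 − 1 = 1.357 and Ki = 20.0/1.357 = 14.7 µM.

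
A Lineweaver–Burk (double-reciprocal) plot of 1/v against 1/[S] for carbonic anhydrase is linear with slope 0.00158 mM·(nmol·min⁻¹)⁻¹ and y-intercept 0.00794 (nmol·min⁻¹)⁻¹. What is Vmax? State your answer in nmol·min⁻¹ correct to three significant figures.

The y-intercept of a Lineweaver–Burk plot equals 1/Vmax, so Vmax = 1/0.00794 = 126 nmol·min⁻¹.

126 nmol·min⁻¹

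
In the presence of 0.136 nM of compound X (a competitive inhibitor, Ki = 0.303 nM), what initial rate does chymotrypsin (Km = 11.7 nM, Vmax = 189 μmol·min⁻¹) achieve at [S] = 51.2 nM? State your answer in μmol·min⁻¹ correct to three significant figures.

142 μmol·min⁻¹

α = 1 + [I]/Ki = 1 + 0.136/0.303 = 1.449.
For a competitive inhibitor, Vmax is unchanged and the apparent Km becomes α·Km: Km,app = 17.0 nM, Vmax,app = 189 μmol·min⁻¹.
v = Vmax,app·[S]/(Km,app + [S]) = 189 × 51.2/(17.0 + 51.2) = 142 μmol·min⁻¹.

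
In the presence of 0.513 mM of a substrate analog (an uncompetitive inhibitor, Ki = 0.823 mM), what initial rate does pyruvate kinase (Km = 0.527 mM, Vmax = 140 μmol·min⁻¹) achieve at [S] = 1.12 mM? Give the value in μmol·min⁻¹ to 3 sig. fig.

66.9 μmol·min⁻¹

With α = 1 + [I]/Ki = 1 + 0.513/0.823 = 1.623, the uncompetitive rate law is v = (Vmax/α)·[S] / (Km/α + [S]).
v = (140/1.623)×1.12 / (0.527/1.623 + 1.12) = 96.59/1.445 = 66.9 μmol·min⁻¹.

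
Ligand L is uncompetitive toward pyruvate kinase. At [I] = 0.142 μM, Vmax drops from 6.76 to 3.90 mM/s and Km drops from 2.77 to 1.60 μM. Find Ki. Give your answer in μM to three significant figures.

Uncompetitive: Vmax,app = Vmax/α (and Km,app = Km/α) with α = 1 + [I]/Ki.
α = Vmax/Vmax,app = 6.76/3.90 = 1.733.
Ki = [I]/(α − 1) = 0.142/0.7333 = 0.194 μM.

0.194 μM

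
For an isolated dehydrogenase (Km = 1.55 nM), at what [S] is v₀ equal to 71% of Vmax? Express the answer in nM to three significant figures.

v/Vmax = [S]/(Km+[S]) = 0.71, so [S] = Km·0.71/(1 − 0.71) = 1.55 × 2.448.
[S] = 3.79 nM.

3.79 nM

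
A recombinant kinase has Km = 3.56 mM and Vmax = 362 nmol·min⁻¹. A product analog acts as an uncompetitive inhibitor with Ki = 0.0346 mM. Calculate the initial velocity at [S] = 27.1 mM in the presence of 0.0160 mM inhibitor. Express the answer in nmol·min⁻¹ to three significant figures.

α = 1 + [I]/Ki = 1 + 0.0160/0.0346 = 1.462.
For an uncompetitive inhibitor, both parameters are divided by α, giving Vmax/α and Km/α: Km,app = 2.43 mM, Vmax,app = 248 nmol·min⁻¹.
v = Vmax,app·[S]/(Km,app + [S]) = 248 × 27.1/(2.43 + 27.1) = 227 nmol·min⁻¹.

227 nmol·min⁻¹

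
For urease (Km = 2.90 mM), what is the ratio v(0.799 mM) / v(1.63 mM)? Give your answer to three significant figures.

Since Vmax cancels, v₂/v₁ = [S]₂(Km+[S]₁) / [S]₁(Km+[S]₂).
= 0.799×(2.90+1.63) / (1.63×(2.90+0.799)) = 3.619/6.029 = 0.600.

0.600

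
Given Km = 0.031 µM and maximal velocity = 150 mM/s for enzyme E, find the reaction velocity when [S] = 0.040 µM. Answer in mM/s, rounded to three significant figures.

84.5 mM/s

v = Vmax·[S]/(Km + [S]) = 150 × 0.040 / (0.031 + 0.040)
  = 6.000 / 0.07100 = 84.5 mM/s.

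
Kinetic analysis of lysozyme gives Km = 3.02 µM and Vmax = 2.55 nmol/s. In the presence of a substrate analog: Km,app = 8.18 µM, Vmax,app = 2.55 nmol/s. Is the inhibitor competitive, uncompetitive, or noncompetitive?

competitive

Km increases (3.02 → 8.18 µM) while Vmax is unchanged — the hallmark of competitive inhibition.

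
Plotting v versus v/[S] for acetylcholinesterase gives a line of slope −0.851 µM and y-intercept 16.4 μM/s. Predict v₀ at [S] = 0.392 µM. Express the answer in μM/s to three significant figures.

In the Eadie–Hofstee form v = Vmax − Km·(v/[S]), the slope is −Km and the intercept is Vmax, so Km = 0.851 µM and Vmax = 16.4 μM/s.
v = 16.4 × 0.392/(0.851 + 0.392) = 5.17 μM/s.

5.17 μM/s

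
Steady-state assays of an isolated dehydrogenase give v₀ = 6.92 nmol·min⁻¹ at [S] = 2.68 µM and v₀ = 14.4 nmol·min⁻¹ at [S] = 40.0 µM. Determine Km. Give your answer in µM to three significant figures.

3.37 µM

From v = Vmax[S]/(Km+[S]), each point gives Vmax = v(Km+[S])/[S].
Equating: 6.92(Km+2.68)/2.68 = 14.4(Km+40.0)/40.0.
2.582·Km + 6.92 = 0.3600·Km + 14.4, so (2.582 − 0.3600)·Km = 14.4 − 6.92.
Km = 7.480/2.222 = 3.37 µM; then Vmax = 6.92(3.37+2.68)/2.68 = 15.6 nmol·min⁻¹.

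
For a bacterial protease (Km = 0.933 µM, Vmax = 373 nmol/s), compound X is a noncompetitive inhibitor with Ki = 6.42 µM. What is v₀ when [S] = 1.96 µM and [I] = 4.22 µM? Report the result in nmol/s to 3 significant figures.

152 nmol/s

With α = 1 + [I]/Ki = 1 + 4.22/6.42 = 1.657, the noncompetitive rate law is v = (Vmax/α)·[S] / (Km + [S]).
v = (373/1.657)×1.96 / (0.933 + 1.96) = 441.1/2.893 = 152 nmol/s.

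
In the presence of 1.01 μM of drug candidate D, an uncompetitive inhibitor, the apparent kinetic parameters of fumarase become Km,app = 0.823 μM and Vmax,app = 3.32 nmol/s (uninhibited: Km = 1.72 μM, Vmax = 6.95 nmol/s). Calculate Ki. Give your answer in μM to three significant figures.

0.924 μM

Uncompetitive: Vmax,app = Vmax/α (and Km,app = Km/α) with α = 1 + [I]/Ki.
α = Vmax/Vmax,app = 6.95/3.32 = 2.093.
Ki = [I]/(α − 1) = 1.01/1.093 = 0.924 μM.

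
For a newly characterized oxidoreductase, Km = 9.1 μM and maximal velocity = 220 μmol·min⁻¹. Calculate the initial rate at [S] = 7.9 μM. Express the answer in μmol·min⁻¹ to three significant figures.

[S]/(Km+[S]) = 7.9/17.00 = 0.4647, the fractional saturation.
v = 0.4647 × Vmax = 0.4647 × 220 = 102 μmol·min⁻¹.

102 μmol·min⁻¹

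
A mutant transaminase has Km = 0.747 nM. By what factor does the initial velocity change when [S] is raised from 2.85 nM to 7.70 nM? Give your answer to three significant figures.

1.15

Since Vmax cancels, v₂/v₁ = [S]₂(Km+[S]₁) / [S]₁(Km+[S]₂).
= 7.70×(0.747+2.85) / (2.85×(0.747+7.70)) = 27.70/24.07 = 1.15.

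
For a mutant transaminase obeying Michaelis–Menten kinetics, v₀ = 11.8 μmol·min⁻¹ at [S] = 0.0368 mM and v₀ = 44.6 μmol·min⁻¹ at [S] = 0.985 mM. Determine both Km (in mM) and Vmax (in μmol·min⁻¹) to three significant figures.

Km = 0.119 mM; Vmax = 50.0 μmol·min⁻¹

In reciprocal form, 1/v = (Km/Vmax)·(1/[S]) + 1/Vmax. The two points give (1/[S], 1/v) = (27.17, 0.08475) and (1.015, 0.02242).
Slope = (0.08475 − 0.02242)/(27.17 − 1.015) = 0.002383; intercept = 0.08475 − 0.002383×27.17 = 0.02000.
Vmax = 1/intercept = 50.0 μmol·min⁻¹; Km = slope × Vmax = 0.002383 × 50.0 = 0.119 mM.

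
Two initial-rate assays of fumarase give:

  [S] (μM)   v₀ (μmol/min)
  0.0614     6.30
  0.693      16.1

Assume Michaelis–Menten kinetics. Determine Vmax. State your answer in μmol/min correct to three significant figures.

19.0 μmol/min

From v = Vmax[S]/(Km+[S]), each point gives Vmax = v(Km+[S])/[S].
Equating: 6.30(Km+0.0614)/0.0614 = 16.1(Km+0.693)/0.693.
102.6·Km + 6.30 = 23.23·Km + 16.1, so (102.6 − 23.23)·Km = 16.1 − 6.30.
Km = 9.800/79.37 = 0.123 μM; then Vmax = 6.30(0.123+0.0614)/0.0614 = 19.0 μmol/min.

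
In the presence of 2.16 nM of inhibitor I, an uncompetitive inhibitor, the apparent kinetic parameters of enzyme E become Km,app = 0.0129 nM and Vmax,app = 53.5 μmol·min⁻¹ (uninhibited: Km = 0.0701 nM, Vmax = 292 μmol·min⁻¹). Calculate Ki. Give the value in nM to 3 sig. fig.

Uncompetitive: Vmax,app = Vmax/α (and Km,app = Km/α) with α = 1 + [I]/Ki.
α = Vmax/Vmax,app = 292/53.5 = 5.458.
Since α = 1 + [I]/Ki, [I]/Ki = 5.458 − 1 = 4.458 and Ki = 2.16/4.458 = 0.485 nM.

0.485 nM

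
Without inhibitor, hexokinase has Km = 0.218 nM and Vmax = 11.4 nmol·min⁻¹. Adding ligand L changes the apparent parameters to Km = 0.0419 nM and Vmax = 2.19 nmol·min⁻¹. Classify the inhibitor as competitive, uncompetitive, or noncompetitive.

Both Km and Vmax decrease by the same factor (~5.20-fold) — characteristic of uncompetitive inhibition.

uncompetitive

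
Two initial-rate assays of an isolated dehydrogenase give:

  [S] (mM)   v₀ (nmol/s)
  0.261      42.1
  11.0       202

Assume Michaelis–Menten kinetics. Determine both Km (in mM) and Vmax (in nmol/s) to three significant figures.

Km = 1.12 mM; Vmax = 223 nmol/s

In reciprocal form, 1/v = (Km/Vmax)·(1/[S]) + 1/Vmax. The two points give (1/[S], 1/v) = (3.831, 0.02375) and (0.09091, 0.004950).
Slope = (0.02375 − 0.004950)/(3.831 − 0.09091) = 0.005027; intercept = 0.02375 − 0.005027×3.831 = 0.004494.
Vmax = 1/intercept = 223 nmol/s; Km = slope × Vmax = 0.005027 × 223 = 1.12 mM.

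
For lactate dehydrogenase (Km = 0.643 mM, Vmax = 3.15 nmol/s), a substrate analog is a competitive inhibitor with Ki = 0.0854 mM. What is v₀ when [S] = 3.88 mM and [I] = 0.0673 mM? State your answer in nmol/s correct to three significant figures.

With α = 1 + [I]/Ki = 1 + 0.0673/0.0854 = 1.788, the competitive rate law is v = Vmax[S] / (αKm + [S]).
v = 3.15×3.88 / (1.788×0.643 + 3.88) = 12.22/5.030 = 2.43 nmol/s.

2.43 nmol/s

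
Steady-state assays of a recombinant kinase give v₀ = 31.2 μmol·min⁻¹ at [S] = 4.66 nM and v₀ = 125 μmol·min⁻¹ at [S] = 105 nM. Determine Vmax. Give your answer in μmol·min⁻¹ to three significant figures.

145 μmol·min⁻¹

From v = Vmax[S]/(Km+[S]), each point gives Vmax = v(Km+[S])/[S].
Equating: 31.2(Km+4.66)/4.66 = 125(Km+105)/105.
6.695·Km + 31.2 = 1.190·Km + 125, so (6.695 − 1.190)·Km = 125 − 31.2.
Km = 93.80/5.505 = 17.0 nM; then Vmax = 31.2(17.0+4.66)/4.66 = 145 μmol·min⁻¹.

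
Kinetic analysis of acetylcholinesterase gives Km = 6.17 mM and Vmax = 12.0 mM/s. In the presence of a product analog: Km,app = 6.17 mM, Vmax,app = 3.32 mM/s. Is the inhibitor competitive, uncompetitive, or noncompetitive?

noncompetitive

Vmax decreases (12.0 → 3.32 mM/s) while Km is unchanged — pure noncompetitive inhibition.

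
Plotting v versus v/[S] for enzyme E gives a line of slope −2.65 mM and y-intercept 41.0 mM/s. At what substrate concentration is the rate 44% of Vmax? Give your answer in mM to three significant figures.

2.08 mM

The Eadie–Hofstee slope gives Km = 2.65 mM (slope = −Km).
v/Vmax = [S]/(Km+[S]) = 0.44 ⇒ [S] = Km·0.44/(1−0.44) = 2.65 × 0.7857 = 2.08 mM.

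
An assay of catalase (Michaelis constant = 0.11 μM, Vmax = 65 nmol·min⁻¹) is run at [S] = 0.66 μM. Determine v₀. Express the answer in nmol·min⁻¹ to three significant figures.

[S]/(Km+[S]) = 0.66/0.7700 = 0.8571, the fractional saturation.
v = 0.8571 × Vmax = 0.8571 × 65 = 55.7 nmol·min⁻¹.

55.7 nmol·min⁻¹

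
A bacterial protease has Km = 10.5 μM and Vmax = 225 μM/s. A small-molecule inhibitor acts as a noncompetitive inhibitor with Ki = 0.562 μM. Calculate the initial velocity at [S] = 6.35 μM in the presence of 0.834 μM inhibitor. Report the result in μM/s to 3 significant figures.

34.1 μM/s

α = 1 + [I]/Ki = 1 + 0.834/0.562 = 2.484.
For a noncompetitive inhibitor, Vmax is reduced to Vmax/α while Km is unchanged: Km,app = 10.5 μM, Vmax,app = 90.6 μM/s.
v = Vmax,app·[S]/(Km,app + [S]) = 90.6 × 6.35/(10.5 + 6.35) = 34.1 μM/s.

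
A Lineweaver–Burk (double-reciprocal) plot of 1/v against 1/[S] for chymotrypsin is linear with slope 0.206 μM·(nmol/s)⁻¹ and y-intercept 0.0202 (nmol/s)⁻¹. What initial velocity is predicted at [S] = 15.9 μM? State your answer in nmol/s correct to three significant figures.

30.2 nmol/s

The y-intercept is 1/Vmax, so Vmax = 1/0.0202 = 49.5 nmol/s.
The slope is Km/Vmax, so Km = 0.206 × 49.5 = 10.2 μM.
Then v = 49.5 × 15.9/(10.2 + 15.9) = 30.2 nmol/s.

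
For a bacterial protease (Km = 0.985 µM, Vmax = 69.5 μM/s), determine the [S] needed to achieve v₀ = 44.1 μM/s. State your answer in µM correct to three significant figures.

The required fractional saturation is v/Vmax = 44.1/69.5 = 0.6345.
Then [S]/(Km+[S]) = 0.6345 ⇒ [S] = 0.985 × 0.6345/(1 − 0.6345) = 1.71 µM.

1.71 µM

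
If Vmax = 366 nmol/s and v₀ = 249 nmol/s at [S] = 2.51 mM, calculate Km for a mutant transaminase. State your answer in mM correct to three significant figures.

1.18 mM

From v = Vmax[S]/(Km+[S]), Km = [S](Vmax − v)/v.
Km = 2.51 × (366 − 249) / 249 = 293.7/249 = 1.18 mM.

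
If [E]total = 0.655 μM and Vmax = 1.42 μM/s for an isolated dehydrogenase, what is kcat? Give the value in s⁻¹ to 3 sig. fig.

kcat = Vmax/[E]total = 1.42 μM/s / 0.655 μM = 2.17 s⁻¹.

2.17 s⁻¹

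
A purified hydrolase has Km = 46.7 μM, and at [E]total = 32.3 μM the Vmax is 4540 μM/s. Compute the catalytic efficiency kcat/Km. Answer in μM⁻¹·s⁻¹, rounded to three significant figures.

3.01 μM⁻¹·s⁻¹

kcat = Vmax/[E]total = 4540/32.3 = 141 s⁻¹.
kcat/Km = 141/46.7 = 3.01 μM⁻¹·s⁻¹.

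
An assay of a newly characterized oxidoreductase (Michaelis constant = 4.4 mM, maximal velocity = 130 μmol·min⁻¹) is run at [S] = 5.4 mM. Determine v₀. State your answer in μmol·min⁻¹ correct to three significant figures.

71.6 μmol·min⁻¹

[S]/(Km+[S]) = 5.4/9.800 = 0.5510, the fractional saturation.
v = 0.5510 × Vmax = 0.5510 × 130 = 71.6 μmol·min⁻¹.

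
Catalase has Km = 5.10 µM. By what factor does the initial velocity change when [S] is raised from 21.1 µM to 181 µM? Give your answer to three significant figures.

1.21

The fractional saturations are [S]/(Km+[S]) = 21.1/26.20 = 0.8053 and 181/186.1 = 0.9726.
v₂/v₁ is just their ratio: 0.9726/0.8053 = 1.21.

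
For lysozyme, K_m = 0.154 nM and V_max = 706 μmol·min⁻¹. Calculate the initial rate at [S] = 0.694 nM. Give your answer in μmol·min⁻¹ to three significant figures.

578 μmol·min⁻¹

[S]/(Km+[S]) = 0.694/0.8480 = 0.8184, the fractional saturation.
v = 0.8184 × Vmax = 0.8184 × 706 = 578 μmol·min⁻¹.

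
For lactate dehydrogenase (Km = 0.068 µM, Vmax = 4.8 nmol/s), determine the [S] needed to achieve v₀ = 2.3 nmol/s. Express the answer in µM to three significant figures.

0.0626 µM

The required fractional saturation is v/Vmax = 2.3/4.8 = 0.4792.
Then [S]/(Km+[S]) = 0.4792 ⇒ [S] = 0.068 × 0.4792/(1 − 0.4792) = 0.0626 µM.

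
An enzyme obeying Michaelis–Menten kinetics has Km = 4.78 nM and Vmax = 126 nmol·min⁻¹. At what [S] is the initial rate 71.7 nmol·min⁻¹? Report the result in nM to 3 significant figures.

The required fractional saturation is v/Vmax = 71.7/126 = 0.5690.
Then [S]/(Km+[S]) = 0.5690 ⇒ [S] = 4.78 × 0.5690/(1 − 0.5690) = 6.31 nM.

6.31 nM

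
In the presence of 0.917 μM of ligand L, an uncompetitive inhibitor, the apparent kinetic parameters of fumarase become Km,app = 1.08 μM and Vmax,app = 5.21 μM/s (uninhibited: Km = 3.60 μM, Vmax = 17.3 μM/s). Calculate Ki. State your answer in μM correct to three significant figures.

0.395 μM

Uncompetitive: Vmax,app = Vmax/α (and Km,app = Km/α) with α = 1 + [I]/Ki.
α = Vmax/Vmax,app = 17.3/5.21 = 3.321.
Since α = 1 + [I]/Ki, [I]/Ki = 3.321 − 1 = 2.321 and Ki = 0.917/2.321 = 0.395 μM.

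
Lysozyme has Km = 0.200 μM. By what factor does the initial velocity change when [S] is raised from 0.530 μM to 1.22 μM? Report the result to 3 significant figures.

1.18

The fractional saturations are [S]/(Km+[S]) = 0.530/0.7300 = 0.7260 and 1.22/1.420 = 0.8592.
v₂/v₁ is just their ratio: 0.8592/0.7260 = 1.18.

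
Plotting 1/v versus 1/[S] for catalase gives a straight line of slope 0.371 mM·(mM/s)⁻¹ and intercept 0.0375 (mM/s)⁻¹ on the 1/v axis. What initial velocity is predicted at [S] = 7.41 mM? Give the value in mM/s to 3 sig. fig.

The y-intercept is 1/Vmax, so Vmax = 1/0.0375 = 26.7 mM/s.
The slope is Km/Vmax, so Km = 0.371 × 26.7 = 9.89 mM.
Then v = 26.7 × 7.41/(9.89 + 7.41) = 11.4 mM/s.

11.4 mM/s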